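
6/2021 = 6/2021=0.00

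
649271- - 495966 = 1145237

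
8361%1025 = 161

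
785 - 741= 44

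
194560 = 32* 6080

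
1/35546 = 1/35546= 0.00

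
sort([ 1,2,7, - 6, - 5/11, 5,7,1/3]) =[ - 6, -5/11,1/3,1 , 2,5,7,7] 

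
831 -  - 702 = 1533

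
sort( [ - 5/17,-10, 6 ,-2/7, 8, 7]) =[ - 10, - 5/17, - 2/7,6,7, 8]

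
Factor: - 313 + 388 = 75 = 3^1*5^2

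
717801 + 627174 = 1344975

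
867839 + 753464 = 1621303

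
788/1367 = 788/1367 =0.58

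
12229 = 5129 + 7100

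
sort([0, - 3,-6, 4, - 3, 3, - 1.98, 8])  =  [ - 6, - 3, - 3, - 1.98,0,3 , 4,8 ] 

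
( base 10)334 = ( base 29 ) bf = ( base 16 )14e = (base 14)19C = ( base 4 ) 11032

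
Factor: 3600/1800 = 2= 2^1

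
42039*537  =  22574943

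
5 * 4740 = 23700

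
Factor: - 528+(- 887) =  - 5^1 * 283^1 = - 1415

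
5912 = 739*8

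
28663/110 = 260  +  63/110 = 260.57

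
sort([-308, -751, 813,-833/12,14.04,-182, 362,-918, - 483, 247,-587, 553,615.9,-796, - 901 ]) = [ - 918, - 901, - 796,-751,- 587 ,-483 , -308, - 182,-833/12, 14.04, 247, 362, 553,  615.9, 813 ]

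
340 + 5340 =5680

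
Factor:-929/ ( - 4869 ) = 3^( - 2 )*541^( - 1 )*929^1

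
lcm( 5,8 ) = 40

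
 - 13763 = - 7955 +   -  5808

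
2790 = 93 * 30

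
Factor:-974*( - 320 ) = 311680 = 2^7 * 5^1*487^1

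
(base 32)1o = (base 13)44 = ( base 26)24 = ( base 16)38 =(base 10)56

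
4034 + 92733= 96767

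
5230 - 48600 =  - 43370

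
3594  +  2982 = 6576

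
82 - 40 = 42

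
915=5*183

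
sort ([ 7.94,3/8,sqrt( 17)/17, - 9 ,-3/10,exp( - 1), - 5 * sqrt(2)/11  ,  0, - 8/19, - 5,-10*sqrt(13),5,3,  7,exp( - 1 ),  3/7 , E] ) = [ - 10*sqrt(13),  -  9,-5,-5*sqrt(2)/11,  -  8/19,-3/10 , 0  ,  sqrt( 17 ) /17 , exp(-1 ) , exp ( - 1 ), 3/8 , 3/7,  E,3,5, 7, 7.94]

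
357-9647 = - 9290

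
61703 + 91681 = 153384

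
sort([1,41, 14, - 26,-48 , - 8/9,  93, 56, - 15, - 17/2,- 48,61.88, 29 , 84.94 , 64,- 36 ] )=[ - 48, - 48, -36,-26 , - 15 , - 17/2, - 8/9,1,  14,29,41 , 56,61.88,64, 84.94, 93 ] 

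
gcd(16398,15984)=18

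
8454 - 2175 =6279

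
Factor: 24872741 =53^1 * 89^1*5273^1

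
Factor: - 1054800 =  - 2^4*3^2 * 5^2*293^1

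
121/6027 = 121/6027 = 0.02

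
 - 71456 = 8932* ( - 8)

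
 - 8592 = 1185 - 9777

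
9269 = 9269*1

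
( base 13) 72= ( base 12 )79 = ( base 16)5D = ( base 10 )93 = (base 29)36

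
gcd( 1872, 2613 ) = 39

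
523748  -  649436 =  - 125688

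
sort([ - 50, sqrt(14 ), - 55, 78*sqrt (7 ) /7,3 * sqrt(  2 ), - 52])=[-55, - 52, - 50,sqrt ( 14 ),3*sqrt( 2 ),78*sqrt(7 ) /7 ] 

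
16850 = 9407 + 7443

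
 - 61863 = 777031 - 838894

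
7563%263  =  199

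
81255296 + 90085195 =171340491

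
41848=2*20924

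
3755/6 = 3755/6 = 625.83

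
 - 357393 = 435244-792637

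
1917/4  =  1917/4 = 479.25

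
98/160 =49/80 = 0.61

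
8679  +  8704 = 17383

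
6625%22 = 3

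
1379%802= 577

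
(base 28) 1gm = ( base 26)1m6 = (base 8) 2346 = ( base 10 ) 1254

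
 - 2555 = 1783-4338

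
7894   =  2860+5034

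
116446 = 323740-207294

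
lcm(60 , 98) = 2940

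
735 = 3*245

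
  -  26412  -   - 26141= - 271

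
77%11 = 0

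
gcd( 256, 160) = 32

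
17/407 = 17/407  =  0.04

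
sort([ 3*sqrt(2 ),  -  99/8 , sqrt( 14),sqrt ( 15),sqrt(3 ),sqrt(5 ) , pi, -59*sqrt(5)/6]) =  [ - 59*sqrt( 5)/6, - 99/8 , sqrt(  3),sqrt( 5) , pi, sqrt(14 ), sqrt(15),3 *sqrt( 2)]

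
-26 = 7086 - 7112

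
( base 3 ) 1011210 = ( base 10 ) 858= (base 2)1101011010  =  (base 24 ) 1BI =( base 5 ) 11413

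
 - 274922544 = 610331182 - 885253726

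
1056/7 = 1056/7 = 150.86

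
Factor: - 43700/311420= - 5^1*19^1*677^ ( - 1) = - 95/677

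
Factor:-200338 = -2^1 * 100169^1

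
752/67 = 11 + 15/67 = 11.22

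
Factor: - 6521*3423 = - 3^1*7^1*163^1*6521^1 = - 22321383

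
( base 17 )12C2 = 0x1641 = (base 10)5697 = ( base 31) 5so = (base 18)ha9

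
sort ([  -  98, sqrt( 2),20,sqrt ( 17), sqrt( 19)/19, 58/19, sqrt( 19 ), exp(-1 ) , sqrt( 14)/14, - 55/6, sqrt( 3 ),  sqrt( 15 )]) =[ - 98,-55/6,sqrt( 19 ) /19,  sqrt( 14) /14,exp(- 1), sqrt( 2 ), sqrt( 3 ),58/19,sqrt( 15),sqrt( 17), sqrt( 19 ), 20] 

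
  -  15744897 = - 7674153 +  - 8070744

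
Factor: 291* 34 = 9894= 2^1* 3^1 * 17^1* 97^1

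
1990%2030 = 1990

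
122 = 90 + 32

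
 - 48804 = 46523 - 95327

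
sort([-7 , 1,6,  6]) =[ - 7,1, 6, 6 ] 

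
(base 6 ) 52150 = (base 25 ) B43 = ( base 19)1065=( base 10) 6978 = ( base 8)15502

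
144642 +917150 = 1061792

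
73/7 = 73/7 = 10.43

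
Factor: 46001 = 157^1*293^1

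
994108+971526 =1965634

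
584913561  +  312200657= 897114218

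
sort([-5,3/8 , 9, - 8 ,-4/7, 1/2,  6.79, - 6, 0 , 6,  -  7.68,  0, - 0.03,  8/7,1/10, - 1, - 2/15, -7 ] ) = [-8, - 7.68,-7, - 6, - 5,  -  1,  -  4/7, - 2/15, - 0.03,0, 0, 1/10, 3/8 , 1/2,  8/7,  6,6.79,  9 ]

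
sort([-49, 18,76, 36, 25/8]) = [ - 49, 25/8,18, 36,76]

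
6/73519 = 6/73519= 0.00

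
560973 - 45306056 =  - 44745083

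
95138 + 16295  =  111433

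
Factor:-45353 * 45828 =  - 2078437284 = - 2^2*3^2*7^1*11^1*19^2*31^1*67^1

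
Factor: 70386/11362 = 35193/5681 = 3^1 * 13^( - 1) * 19^(  -  1)*  23^(  -  1 )*11731^1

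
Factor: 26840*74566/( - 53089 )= - 2001351440/53089=- 2^4*5^1*11^1*23^1*61^1*1621^1*53089^( - 1 ) 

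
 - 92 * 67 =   -  6164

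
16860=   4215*4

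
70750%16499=4754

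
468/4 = 117 = 117.00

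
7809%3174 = 1461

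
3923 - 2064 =1859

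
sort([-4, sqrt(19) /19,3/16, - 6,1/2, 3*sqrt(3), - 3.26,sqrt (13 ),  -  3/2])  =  [  -  6,- 4, - 3.26, - 3/2 , 3/16, sqrt( 19 )/19,1/2,sqrt(13 ), 3*sqrt( 3 )]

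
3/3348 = 1/1116=0.00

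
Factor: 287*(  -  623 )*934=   -2^1 * 7^2*41^1 * 89^1 * 467^1 = -167000134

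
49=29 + 20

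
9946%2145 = 1366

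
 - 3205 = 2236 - 5441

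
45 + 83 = 128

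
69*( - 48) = -3312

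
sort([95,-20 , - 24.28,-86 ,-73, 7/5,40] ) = [- 86, - 73,-24.28, - 20,7/5,40,95 ] 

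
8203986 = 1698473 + 6505513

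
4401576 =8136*541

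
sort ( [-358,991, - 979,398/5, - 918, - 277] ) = [ - 979, - 918,-358,-277,398/5, 991]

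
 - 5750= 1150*( - 5)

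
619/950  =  619/950=0.65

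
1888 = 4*472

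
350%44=42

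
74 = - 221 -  - 295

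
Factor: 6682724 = 2^2*619^1*2699^1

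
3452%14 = 8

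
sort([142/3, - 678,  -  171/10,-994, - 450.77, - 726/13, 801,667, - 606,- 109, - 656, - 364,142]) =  [ - 994, - 678, - 656, - 606,-450.77,-364, - 109,  -  726/13, - 171/10, 142/3, 142, 667, 801] 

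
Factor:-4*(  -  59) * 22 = 2^3*11^1*59^1 = 5192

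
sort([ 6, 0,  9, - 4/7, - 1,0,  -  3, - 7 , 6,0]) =[-7,-3, - 1, - 4/7,0 , 0, 0,6,6, 9]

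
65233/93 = 65233/93 = 701.43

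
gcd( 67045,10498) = 1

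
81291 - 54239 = 27052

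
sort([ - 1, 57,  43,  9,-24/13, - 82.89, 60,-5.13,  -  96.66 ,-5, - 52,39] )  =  [-96.66, - 82.89, - 52, - 5.13, - 5, -24/13, - 1, 9,39,43,  57, 60]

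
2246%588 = 482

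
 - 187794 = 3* (-62598)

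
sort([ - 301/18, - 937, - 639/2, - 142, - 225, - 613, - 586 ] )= [ - 937, - 613, - 586, - 639/2,-225, - 142,-301/18 ] 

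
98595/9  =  10955 = 10955.00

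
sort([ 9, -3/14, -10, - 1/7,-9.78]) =[ - 10,-9.78  , - 3/14,- 1/7, 9]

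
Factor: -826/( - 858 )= 413/429  =  3^( - 1) *7^1*11^(  -  1)*13^( - 1 )*59^1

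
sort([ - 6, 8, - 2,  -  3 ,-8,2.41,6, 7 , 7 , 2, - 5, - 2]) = [  -  8 ,-6,  -  5 ,  -  3, - 2,- 2,  2 , 2.41,  6,7 , 7, 8 ] 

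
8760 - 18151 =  - 9391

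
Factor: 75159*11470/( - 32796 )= -2^ ( - 1)*5^1*7^1 * 31^1*37^1*911^(- 1) * 1193^1 = -47892985/1822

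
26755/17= 1573 + 14/17 = 1573.82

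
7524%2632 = 2260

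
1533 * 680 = 1042440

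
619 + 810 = 1429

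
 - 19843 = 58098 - 77941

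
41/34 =1 + 7/34=   1.21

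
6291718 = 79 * 79642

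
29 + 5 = 34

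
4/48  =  1/12 = 0.08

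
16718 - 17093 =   -  375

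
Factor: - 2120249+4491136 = 2370887 = 61^1*38867^1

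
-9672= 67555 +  - 77227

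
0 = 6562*0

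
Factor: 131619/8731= 3^1 *73^1 *601^1 * 8731^( - 1) 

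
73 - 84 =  - 11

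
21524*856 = 18424544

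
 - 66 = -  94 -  - 28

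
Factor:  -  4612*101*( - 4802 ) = 2236829224=2^3*7^4*101^1 * 1153^1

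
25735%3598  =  549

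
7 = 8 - 1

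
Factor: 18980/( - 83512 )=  - 5/22=- 2^ (-1)*5^1 *11^( - 1 ) 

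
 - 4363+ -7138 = -11501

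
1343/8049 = 1343/8049 = 0.17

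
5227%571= 88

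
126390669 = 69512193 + 56878476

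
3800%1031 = 707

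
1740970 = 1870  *931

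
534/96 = 89/16=5.56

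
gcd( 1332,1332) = 1332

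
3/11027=3/11027  =  0.00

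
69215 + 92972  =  162187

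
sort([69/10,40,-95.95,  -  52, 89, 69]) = [ -95.95,-52, 69/10,40, 69,89]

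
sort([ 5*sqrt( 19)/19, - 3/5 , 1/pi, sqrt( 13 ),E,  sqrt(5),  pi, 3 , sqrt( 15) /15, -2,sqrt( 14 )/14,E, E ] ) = [ - 2, - 3/5, sqrt( 15)/15,sqrt( 14)/14,1/pi,5*sqrt( 19 ) /19,sqrt( 5),E,E,E,3,pi,sqrt(13)]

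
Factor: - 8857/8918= -2^( - 1) * 7^( - 3 )*13^(-1) * 17^1 * 521^1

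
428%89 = 72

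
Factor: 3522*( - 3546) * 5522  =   - 2^3*3^3*11^1 *197^1*251^1 * 587^1 = - 68964324264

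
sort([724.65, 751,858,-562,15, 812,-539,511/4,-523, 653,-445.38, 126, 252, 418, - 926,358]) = [-926,- 562,  -  539, - 523,-445.38, 15,126,511/4 , 252,358, 418, 653, 724.65, 751, 812,  858]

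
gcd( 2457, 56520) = 9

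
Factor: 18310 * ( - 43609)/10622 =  - 5^1*47^( - 1)*113^(-1)*1831^1*43609^1 = -  399240395/5311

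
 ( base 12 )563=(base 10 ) 795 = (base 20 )1jf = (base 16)31b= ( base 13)492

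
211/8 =26 + 3/8 = 26.38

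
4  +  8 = 12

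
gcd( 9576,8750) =14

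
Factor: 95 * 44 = 2^2 * 5^1*11^1*19^1  =  4180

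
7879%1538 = 189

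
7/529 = 7/529 = 0.01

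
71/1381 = 71/1381 = 0.05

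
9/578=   9/578  =  0.02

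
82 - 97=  - 15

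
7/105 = 1/15 = 0.07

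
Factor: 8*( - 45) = -360 = -2^3*3^2 * 5^1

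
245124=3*81708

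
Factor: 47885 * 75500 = 2^2*5^4*61^1*151^1*157^1=3615317500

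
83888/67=83888/67 = 1252.06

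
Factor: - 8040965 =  - 5^1 * 241^1 * 6673^1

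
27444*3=82332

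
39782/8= 19891/4  =  4972.75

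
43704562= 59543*734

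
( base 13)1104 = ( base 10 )2370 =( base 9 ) 3223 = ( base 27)36l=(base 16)942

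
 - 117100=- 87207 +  - 29893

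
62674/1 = 62674 = 62674.00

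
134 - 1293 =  - 1159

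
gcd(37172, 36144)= 4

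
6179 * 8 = 49432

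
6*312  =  1872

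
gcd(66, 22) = 22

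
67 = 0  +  67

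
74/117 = 74/117 = 0.63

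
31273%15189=895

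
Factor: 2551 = 2551^1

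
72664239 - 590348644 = -517684405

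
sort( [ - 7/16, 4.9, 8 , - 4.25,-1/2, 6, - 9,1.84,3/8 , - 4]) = [-9,  -  4.25, - 4, - 1/2, - 7/16,  3/8,1.84,4.9, 6,8] 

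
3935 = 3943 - 8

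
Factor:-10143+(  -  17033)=-2^3*43^1*79^1 =- 27176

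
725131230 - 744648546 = -19517316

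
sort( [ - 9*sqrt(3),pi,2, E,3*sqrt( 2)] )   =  [ - 9*sqrt ( 3),2 , E, pi, 3 *sqrt (2)]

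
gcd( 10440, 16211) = 29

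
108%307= 108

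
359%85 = 19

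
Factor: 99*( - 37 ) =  - 3^2  *  11^1*37^1 = -  3663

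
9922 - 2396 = 7526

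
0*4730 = 0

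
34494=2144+32350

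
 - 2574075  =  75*( - 34321 )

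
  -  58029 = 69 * ( - 841 ) 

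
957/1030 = 957/1030 = 0.93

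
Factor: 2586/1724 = 3/2 =2^(-1 )*3^1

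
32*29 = 928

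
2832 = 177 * 16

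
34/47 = 34/47 = 0.72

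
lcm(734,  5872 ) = 5872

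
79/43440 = 79/43440 = 0.00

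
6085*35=212975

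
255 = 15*17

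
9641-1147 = 8494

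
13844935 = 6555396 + 7289539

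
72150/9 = 8016 + 2/3 = 8016.67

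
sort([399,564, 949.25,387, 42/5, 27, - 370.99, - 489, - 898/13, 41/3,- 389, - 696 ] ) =[ - 696, - 489, - 389, - 370.99, - 898/13 , 42/5, 41/3,  27,387, 399, 564, 949.25]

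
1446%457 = 75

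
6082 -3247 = 2835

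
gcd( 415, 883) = 1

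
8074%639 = 406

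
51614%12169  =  2938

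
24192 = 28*864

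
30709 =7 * 4387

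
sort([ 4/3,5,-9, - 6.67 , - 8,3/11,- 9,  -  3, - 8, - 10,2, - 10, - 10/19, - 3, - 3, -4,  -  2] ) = [ - 10,-10, - 9,-9, - 8, - 8 ,  -  6.67 , - 4,-3 , - 3,  -  3,  -  2, - 10/19, 3/11,  4/3, 2  ,  5]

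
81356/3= 27118 + 2/3  =  27118.67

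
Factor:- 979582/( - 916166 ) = 489791/458083 = 89^( - 1)*5147^( - 1 )*489791^1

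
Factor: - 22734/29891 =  - 54/71 = - 2^1*3^3*71^( - 1) 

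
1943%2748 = 1943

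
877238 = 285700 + 591538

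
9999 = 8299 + 1700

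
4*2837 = 11348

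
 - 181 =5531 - 5712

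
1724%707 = 310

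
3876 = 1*3876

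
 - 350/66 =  - 175/33 = -5.30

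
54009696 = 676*79896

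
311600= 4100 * 76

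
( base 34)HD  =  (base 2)1001001111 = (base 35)GV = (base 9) 726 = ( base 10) 591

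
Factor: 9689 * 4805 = 46555645 = 5^1*31^2*9689^1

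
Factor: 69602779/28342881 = 3^ ( - 2) * 7^( - 1) * 433^( - 1 ) * 1039^( - 1 )*69602779^1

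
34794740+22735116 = 57529856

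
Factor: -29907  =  -3^2*3323^1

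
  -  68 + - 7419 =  - 7487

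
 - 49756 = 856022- 905778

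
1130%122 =32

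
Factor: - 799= - 17^1 * 47^1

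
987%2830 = 987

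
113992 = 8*14249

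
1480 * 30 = 44400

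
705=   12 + 693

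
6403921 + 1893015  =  8296936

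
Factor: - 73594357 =-83^1*101^1*8779^1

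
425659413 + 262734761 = 688394174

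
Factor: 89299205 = 5^1*17859841^1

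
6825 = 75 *91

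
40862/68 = 600+31/34 = 600.91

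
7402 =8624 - 1222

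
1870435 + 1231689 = 3102124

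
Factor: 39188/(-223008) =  - 97/552  =  - 2^( -3 )*3^( - 1)*23^( -1 )*97^1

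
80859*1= 80859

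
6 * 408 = 2448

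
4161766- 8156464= - 3994698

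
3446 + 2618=6064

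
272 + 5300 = 5572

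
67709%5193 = 200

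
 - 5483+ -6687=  - 12170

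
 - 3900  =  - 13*300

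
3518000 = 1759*2000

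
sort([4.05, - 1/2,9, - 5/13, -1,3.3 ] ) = [  -  1, -1/2, - 5/13,3.3,4.05,9]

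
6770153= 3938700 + 2831453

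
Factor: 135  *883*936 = 111575880= 2^3 *3^5*5^1*13^1*883^1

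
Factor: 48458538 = 2^1 * 3^2* 359^1 *7499^1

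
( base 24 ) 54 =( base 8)174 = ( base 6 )324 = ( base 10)124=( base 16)7c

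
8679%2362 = 1593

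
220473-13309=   207164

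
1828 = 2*914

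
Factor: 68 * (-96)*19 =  - 124032 = - 2^7* 3^1*17^1*19^1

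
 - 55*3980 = - 218900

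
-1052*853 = -897356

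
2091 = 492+1599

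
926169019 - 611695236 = 314473783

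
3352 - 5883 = -2531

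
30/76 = 15/38= 0.39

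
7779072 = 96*81032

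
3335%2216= 1119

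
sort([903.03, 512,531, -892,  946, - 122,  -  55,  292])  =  [ - 892,  -  122 , - 55,292, 512, 531, 903.03, 946 ] 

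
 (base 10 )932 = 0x3a4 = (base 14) 4A8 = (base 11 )778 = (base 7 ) 2501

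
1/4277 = 1/4277 = 0.00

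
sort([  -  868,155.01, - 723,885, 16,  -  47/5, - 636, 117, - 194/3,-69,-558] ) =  [ - 868,  -  723, - 636 , - 558 ,  -  69, - 194/3, - 47/5, 16,117, 155.01, 885]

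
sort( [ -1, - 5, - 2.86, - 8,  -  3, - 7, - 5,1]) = [-8, - 7, - 5 ,-5,  -  3,-2.86, - 1,1 ]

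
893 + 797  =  1690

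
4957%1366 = 859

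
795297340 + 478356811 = 1273654151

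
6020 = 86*70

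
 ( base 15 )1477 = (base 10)4387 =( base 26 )6cj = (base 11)3329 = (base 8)10443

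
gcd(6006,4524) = 78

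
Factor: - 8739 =  -  3^2*971^1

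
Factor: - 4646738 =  - 2^1*2323369^1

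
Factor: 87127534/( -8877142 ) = -43563767/4438571 = - 13^1*19^( - 1)*97^1*179^1 * 193^1*233609^ ( -1)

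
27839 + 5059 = 32898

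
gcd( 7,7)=7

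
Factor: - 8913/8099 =-3^1*7^ ( - 1 )*13^( - 1 ) * 89^( - 1 )*2971^1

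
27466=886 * 31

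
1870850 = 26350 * 71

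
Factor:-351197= -7^1*11^1*4561^1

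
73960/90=7396/9 = 821.78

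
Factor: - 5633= - 43^1 * 131^1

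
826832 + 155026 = 981858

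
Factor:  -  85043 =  - 7^1*12149^1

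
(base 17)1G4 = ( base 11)474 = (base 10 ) 565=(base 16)235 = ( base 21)15j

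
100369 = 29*3461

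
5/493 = 5/493 = 0.01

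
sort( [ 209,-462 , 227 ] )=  [ - 462 , 209, 227]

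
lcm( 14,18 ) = 126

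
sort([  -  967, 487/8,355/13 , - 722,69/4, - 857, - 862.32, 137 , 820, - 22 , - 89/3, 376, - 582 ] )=[ - 967, - 862.32, - 857, - 722 ,-582,  -  89/3 , - 22,69/4, 355/13 , 487/8, 137,  376,  820]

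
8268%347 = 287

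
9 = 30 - 21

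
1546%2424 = 1546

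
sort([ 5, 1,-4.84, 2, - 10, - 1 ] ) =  [ - 10, - 4.84,-1, 1, 2, 5]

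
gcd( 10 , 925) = 5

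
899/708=899/708 = 1.27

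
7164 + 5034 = 12198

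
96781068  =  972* 99569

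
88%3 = 1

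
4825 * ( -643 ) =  - 3102475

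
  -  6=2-8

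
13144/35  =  13144/35 = 375.54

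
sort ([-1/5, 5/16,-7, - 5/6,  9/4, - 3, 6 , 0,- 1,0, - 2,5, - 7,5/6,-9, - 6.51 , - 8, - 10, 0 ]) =[- 10, - 9, - 8,  -  7,-7, - 6.51, - 3, - 2, - 1,-5/6, - 1/5,  0,  0, 0, 5/16, 5/6, 9/4, 5, 6] 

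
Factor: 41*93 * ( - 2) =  - 2^1*3^1 * 31^1*41^1 = - 7626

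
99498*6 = 596988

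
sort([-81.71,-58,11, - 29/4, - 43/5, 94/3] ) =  [-81.71,  -  58, - 43/5,-29/4,11, 94/3]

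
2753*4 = 11012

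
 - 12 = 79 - 91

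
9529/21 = 9529/21 = 453.76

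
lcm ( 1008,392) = 7056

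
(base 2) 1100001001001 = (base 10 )6217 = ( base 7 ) 24061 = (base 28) 7Q1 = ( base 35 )52M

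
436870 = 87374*5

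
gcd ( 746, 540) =2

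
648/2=324= 324.00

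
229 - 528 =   -  299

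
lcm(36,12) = 36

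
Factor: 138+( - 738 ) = -2^3*3^1*5^2 =-600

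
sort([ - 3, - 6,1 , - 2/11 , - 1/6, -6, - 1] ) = [ - 6, - 6, - 3, - 1, - 2/11, - 1/6,1]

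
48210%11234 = 3274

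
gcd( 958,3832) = 958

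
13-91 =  - 78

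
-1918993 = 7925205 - 9844198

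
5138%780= 458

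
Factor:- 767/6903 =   -  3^ (  -  2 ) = - 1/9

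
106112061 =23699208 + 82412853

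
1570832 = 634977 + 935855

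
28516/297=28516/297 = 96.01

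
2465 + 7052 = 9517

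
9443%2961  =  560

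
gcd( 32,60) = 4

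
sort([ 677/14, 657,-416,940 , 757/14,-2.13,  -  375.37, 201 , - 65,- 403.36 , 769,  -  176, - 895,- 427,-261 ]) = [ - 895 ,  -  427,  -  416, - 403.36 , - 375.37,-261,  -  176,-65, - 2.13, 677/14, 757/14, 201, 657, 769, 940 ] 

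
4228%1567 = 1094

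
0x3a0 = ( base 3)1021101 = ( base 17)33a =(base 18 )2fa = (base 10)928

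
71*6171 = 438141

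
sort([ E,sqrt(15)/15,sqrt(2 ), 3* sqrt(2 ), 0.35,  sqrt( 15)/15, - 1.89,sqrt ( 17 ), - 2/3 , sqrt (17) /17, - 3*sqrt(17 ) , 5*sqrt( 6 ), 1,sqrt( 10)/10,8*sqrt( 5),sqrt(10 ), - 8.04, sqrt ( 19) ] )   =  [ - 3*sqrt (17 ),-8.04, - 1.89, - 2/3, sqrt(17)/17, sqrt(15 ) /15, sqrt (15 )/15, sqrt(10)/10, 0.35,1, sqrt(2), E, sqrt(10 ),sqrt( 17),3*sqrt (2 ), sqrt (19),5*sqrt(6),8*  sqrt( 5 )]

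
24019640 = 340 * 70646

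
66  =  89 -23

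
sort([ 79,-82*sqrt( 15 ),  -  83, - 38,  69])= [  -  82* sqrt( 15), - 83, -38,69, 79]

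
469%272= 197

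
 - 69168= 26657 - 95825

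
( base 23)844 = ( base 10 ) 4328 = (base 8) 10350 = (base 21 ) 9h2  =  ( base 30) 4O8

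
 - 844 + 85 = - 759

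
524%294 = 230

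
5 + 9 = 14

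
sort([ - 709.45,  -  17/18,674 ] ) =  [-709.45, - 17/18,674]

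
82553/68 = 82553/68= 1214.01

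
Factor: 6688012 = 2^2*1672003^1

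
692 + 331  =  1023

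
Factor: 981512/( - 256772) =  - 245378/64193 = - 2^1 * 7^1*  17^1*23^ ( - 1)*1031^1*2791^( - 1)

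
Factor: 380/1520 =2^( - 2 ) =1/4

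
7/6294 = 7/6294 = 0.00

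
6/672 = 1/112 = 0.01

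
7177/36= 199 + 13/36= 199.36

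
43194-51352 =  - 8158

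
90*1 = 90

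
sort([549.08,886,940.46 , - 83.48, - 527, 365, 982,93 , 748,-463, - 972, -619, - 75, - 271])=[ - 972, - 619, - 527, - 463, - 271, - 83.48,  -  75,93,365 , 549.08, 748,886, 940.46,982] 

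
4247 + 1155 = 5402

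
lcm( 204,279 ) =18972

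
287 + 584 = 871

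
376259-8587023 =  - 8210764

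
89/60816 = 89/60816 = 0.00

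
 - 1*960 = - 960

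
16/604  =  4/151 = 0.03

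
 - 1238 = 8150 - 9388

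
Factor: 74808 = 2^3*3^2*1039^1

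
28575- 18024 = 10551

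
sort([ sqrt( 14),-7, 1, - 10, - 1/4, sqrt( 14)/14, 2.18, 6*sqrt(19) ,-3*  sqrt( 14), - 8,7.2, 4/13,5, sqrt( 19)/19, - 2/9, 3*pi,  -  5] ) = [- 3*sqrt( 14 ), - 10, - 8, -7, - 5 , - 1/4, - 2/9, sqrt(19)/19, sqrt(14)/14,4/13,  1,2.18 , sqrt ( 14), 5,7.2,3*pi,  6*sqrt ( 19 )] 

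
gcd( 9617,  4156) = 1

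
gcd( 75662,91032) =2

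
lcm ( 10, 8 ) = 40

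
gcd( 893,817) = 19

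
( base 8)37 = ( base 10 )31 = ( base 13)25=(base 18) 1d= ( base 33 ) V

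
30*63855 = 1915650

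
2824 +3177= 6001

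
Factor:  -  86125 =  - 5^3*13^1*53^1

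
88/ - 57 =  - 2 + 26/57 =- 1.54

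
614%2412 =614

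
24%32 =24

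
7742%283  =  101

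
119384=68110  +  51274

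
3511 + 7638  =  11149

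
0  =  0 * 7354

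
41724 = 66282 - 24558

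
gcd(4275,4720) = 5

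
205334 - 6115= 199219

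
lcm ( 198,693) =1386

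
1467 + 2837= 4304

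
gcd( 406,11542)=58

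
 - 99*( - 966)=95634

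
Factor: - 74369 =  - 31^1*2399^1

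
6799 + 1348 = 8147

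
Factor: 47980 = 2^2 * 5^1* 2399^1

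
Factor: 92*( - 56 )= -5152 = - 2^5*7^1*23^1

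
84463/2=84463/2=42231.50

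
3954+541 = 4495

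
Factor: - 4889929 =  - 11^1*444539^1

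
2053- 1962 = 91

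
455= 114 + 341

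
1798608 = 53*33936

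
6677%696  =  413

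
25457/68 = 374 + 25/68 = 374.37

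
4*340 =1360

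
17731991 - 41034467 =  - 23302476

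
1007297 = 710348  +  296949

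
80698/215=80698/215 = 375.34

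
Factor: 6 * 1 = 6 = 2^1*3^1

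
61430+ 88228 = 149658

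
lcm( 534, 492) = 43788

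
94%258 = 94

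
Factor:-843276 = - 2^2*  3^1 *7^1*10039^1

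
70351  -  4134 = 66217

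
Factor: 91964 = 2^2*83^1*277^1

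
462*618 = 285516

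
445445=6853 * 65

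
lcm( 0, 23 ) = 0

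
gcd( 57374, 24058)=2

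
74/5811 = 74/5811=0.01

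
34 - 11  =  23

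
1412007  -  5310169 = - 3898162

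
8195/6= 1365 + 5/6 = 1365.83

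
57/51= 1 + 2/17=1.12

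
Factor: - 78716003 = -3037^1* 25919^1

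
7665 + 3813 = 11478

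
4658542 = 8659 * 538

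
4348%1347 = 307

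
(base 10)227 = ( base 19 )BI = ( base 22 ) a7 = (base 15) 102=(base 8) 343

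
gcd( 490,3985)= 5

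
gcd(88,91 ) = 1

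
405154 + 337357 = 742511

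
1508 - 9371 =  - 7863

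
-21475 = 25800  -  47275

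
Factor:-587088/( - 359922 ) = 97848/59987 = 2^3* 3^4*151^1*223^( - 1 ) * 269^( - 1 )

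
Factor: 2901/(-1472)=- 2^( - 6)*3^1*23^( - 1)*967^1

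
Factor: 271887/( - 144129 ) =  - 7^1*11^2 * 449^( - 1 ) = -847/449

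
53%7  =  4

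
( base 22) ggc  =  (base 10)8108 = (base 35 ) 6ln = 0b1111110101100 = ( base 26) BPM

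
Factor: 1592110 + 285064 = 2^1*13^1 * 17^1 *31^1*137^1=1877174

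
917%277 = 86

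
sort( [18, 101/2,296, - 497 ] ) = [- 497, 18,101/2,296 ] 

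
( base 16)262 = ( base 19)1d2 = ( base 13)37c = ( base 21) 181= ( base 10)610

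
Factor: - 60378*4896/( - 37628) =73902672/9407 = 2^4*3^3*17^1*23^( - 1) *29^1*347^1* 409^( - 1)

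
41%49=41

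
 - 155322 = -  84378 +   -  70944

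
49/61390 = 7/8770 = 0.00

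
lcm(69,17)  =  1173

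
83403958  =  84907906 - 1503948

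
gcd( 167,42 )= 1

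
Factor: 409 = 409^1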